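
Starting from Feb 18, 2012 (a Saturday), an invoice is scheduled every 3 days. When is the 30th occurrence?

May 15, 2012

The 30th occurrence is 29 intervals after the first: 29 × 3 = 87 days after Feb 18, 2012.
Feb has 29 days — 11 days to the end of Feb leaves 76.
Mar has 31 days (45 left).
Apr has 30 days (15 left).
15 days into May → May 15, 2012.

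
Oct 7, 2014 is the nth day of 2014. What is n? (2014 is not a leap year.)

280

Days in months before Oct: 31 + 28 + 31 + 30 + 31 + 30 + 31 + 31 + 30 = 273.
Plus 7 days into Oct → day 280.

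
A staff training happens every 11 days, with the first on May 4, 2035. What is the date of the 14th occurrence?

The 14th occurrence is 13 intervals after the first: 13 × 11 = 143 days after May 4, 2035.
May has 31 days — 27 days to the end of May leaves 116.
Jun has 30 days (86 left).
Jul has 31 days (55 left).
Aug has 31 days (24 left).
24 days into Sep → Sep 24, 2035.

Sep 24, 2035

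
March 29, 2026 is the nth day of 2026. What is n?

Days in months before March: 31 + 28 = 59.
Plus 29 days into March → day 88.

88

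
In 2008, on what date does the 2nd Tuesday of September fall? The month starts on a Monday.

September 9, 2008

September 2008 begins on a Monday, so the first Tuesday is September 2 (1 day later).
The 2nd Tuesday is 1 weeks later: 2 + 7 = 9.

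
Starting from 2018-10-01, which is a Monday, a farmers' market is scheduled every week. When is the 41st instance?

The 41st occurrence is 40 intervals after the first: 40 × 7 = 280 days after 2018-10-01.
October has 31 days — 30 days to the end of October leaves 250.
November has 30 days (220 left).
December has 31 days (189 left).
January has 31 days (158 left).
February has 28 days (130 left).
March has 31 days (99 left).
April has 30 days (69 left).
May has 31 days (38 left).
June has 30 days (8 left).
8 days into July → 2019-07-08.

2019-07-08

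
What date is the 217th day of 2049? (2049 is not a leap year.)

2049-08-05

January has 31 days (217 − 31 = 186 remain).
February has 28 days (186 − 28 = 158 remain).
March has 31 days (158 − 31 = 127 remain).
April has 30 days (127 − 30 = 97 remain).
May has 31 days (97 − 31 = 66 remain).
June has 30 days (66 − 30 = 36 remain).
July has 31 days (36 − 31 = 5 remain).
5 into August → August 5.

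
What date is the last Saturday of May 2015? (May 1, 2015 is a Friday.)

May 30, 2015

May 2015 begins on a Friday, so the first Saturday is May 2 (1 day later).
May 2015 has 31 days. Adding weeks: 2, 9, 16, 23, 30 — the last one ≤ 31 is the 30th.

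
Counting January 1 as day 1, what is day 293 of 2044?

Oct 19, 2044

Jan has 31 days (293 − 31 = 262 remain).
Feb has 29 days (262 − 29 = 233 remain).
Mar has 31 days (233 − 31 = 202 remain).
Apr has 30 days (202 − 30 = 172 remain).
May has 31 days (172 − 31 = 141 remain).
Jun has 30 days (141 − 30 = 111 remain).
Jul has 31 days (111 − 31 = 80 remain).
Aug has 31 days (80 − 31 = 49 remain).
Sep has 30 days (49 − 30 = 19 remain).
19 into Oct → Oct 19.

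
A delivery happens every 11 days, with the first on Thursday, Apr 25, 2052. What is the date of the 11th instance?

Aug 13, 2052

The 11th occurrence is 10 intervals after the first: 10 × 11 = 110 days after Apr 25, 2052.
Apr has 30 days — 5 days to the end of Apr leaves 105.
May has 31 days (74 left).
Jun has 30 days (44 left).
Jul has 31 days (13 left).
13 days into Aug → Aug 13, 2052.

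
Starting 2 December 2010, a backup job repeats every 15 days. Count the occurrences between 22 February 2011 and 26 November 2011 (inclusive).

Occurrences land 15·i days after 2 December 2010 for i = 0, 1, 2, …
22 February 2011 is 82 days after the start; 82 ÷ 15 = 5 remainder 7; since the remainder is 7, round up to i = 6. First occurrence in the window: #7 on 2 March 2011 (6×15 = 90 days in).
26 November 2011 is 359 days after the start; 359 ÷ 15 = 23 remainder 14. Last occurrence in the window: #24 on 12 November 2011.
Occurrences #7 through #24: 18 in total.

18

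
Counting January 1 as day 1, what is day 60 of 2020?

2020-02-29

January has 31 days (60 − 31 = 29 remain).
29 into February → February 29.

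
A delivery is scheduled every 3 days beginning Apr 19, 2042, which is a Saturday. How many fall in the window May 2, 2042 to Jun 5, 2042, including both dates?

Occurrences land 3·i days after Apr 19, 2042 for i = 0, 1, 2, …
May 2, 2042 is 13 days after the start; 13 ÷ 3 = 4 remainder 1; since the remainder is 1, round up to i = 5. First occurrence in the window: #6 on May 4, 2042 (5×3 = 15 days in).
Jun 5, 2042 is 47 days after the start; 47 ÷ 3 = 15 remainder 2. Last occurrence in the window: #16 on Jun 3, 2042.
Occurrences #6 through #16: 11 in total.

11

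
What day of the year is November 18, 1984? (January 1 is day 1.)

323

Days in months before November: 31 + 29 + 31 + 30 + 31 + 30 + 31 + 31 + 30 + 31 = 305.
Plus 18 days into November → day 323.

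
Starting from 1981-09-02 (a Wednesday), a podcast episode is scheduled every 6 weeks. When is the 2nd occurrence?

The 2nd occurrence is 1 interval after the first: 1 × 42 = 42 days after 1981-09-02.
September has 30 days — 28 days to the end of September leaves 14.
14 days into October → 1981-10-14.

1981-10-14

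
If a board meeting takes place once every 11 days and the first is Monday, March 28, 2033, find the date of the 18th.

The 18th occurrence is 17 intervals after the first: 17 × 11 = 187 days after March 28, 2033.
March has 31 days — 3 days to the end of March leaves 184.
April has 30 days (154 left).
May has 31 days (123 left).
June has 30 days (93 left).
July has 31 days (62 left).
August has 31 days (31 left).
September has 30 days (1 left).
1 day into October → October 1, 2033.

October 1, 2033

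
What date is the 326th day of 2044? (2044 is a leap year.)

November 21, 2044

January has 31 days (326 − 31 = 295 remain).
February has 29 days (295 − 29 = 266 remain).
March has 31 days (266 − 31 = 235 remain).
April has 30 days (235 − 30 = 205 remain).
May has 31 days (205 − 31 = 174 remain).
June has 30 days (174 − 30 = 144 remain).
July has 31 days (144 − 31 = 113 remain).
August has 31 days (113 − 31 = 82 remain).
September has 30 days (82 − 30 = 52 remain).
October has 31 days (52 − 31 = 21 remain).
21 into November → November 21.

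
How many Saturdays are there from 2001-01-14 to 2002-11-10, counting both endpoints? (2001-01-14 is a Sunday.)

95

2001-01-14 is a Sunday; the first Saturday on or after it is 2001-01-20 (6 days later).
From 2001-01-20 to 2002-11-10: 345 + 314 = 659 days (rest of 2001, to 2002-11-10 in 2002).
659 ÷ 7 = 94 full weeks with remainder 1, so 94 more Saturdays after the first → 95.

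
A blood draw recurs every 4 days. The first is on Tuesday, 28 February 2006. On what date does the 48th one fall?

The 48th occurrence is 47 intervals after the first: 47 × 4 = 188 days after 28 February 2006.
February has 28 days — 0 days to the end of February leaves 188.
March has 31 days (157 left).
April has 30 days (127 left).
May has 31 days (96 left).
June has 30 days (66 left).
July has 31 days (35 left).
August has 31 days (4 left).
4 days into September → 4 September 2006.

4 September 2006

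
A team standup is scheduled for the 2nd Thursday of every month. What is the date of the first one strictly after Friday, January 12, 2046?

February 8, 2046

January 2046 starts on a Monday; its first Thursday is the 4th, so the 2nd Thursday is the 11th — January 11, 2046.
That is not after January 12, 2046, so look at February 2046.
February 2046 starts on a Thursday; its first Thursday is the 1st, so the 2nd Thursday is the 8th — February 8, 2046.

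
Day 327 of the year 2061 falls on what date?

23 November 2061

January has 31 days (327 − 31 = 296 remain).
February has 28 days (296 − 28 = 268 remain).
March has 31 days (268 − 31 = 237 remain).
April has 30 days (237 − 30 = 207 remain).
May has 31 days (207 − 31 = 176 remain).
June has 30 days (176 − 30 = 146 remain).
July has 31 days (146 − 31 = 115 remain).
August has 31 days (115 − 31 = 84 remain).
September has 30 days (84 − 30 = 54 remain).
October has 31 days (54 − 31 = 23 remain).
23 into November → November 23.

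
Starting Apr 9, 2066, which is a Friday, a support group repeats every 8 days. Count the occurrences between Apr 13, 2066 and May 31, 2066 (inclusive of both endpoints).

Occurrences land 8·i days after Apr 9, 2066 for i = 0, 1, 2, …
Apr 13, 2066 is 4 days after the start; 4 ÷ 8 = 0 remainder 4; since the remainder is 4, round up to i = 1. First occurrence in the window: #2 on Apr 17, 2066 (1×8 = 8 days in).
May 31, 2066 is 52 days after the start; 52 ÷ 8 = 6 remainder 4. Last occurrence in the window: #7 on May 27, 2066.
Occurrences #2 through #7: 6 in total.

6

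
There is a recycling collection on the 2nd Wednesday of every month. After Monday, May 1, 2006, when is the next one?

May 2006 starts on a Monday; its first Wednesday is the 3rd, so the 2nd Wednesday is the 10th — May 10, 2006.
May 10, 2006 is after May 1, 2006, so that is the next one.

May 10, 2006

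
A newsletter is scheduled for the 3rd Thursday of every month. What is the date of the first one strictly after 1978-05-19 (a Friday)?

1978-06-15

May 1978 starts on a Monday; its first Thursday is the 4th, so the 3rd Thursday is the 18th — 1978-05-18.
That is not after 1978-05-19, so look at June 1978.
June 1978 starts on a Thursday; its first Thursday is the 1st, so the 3rd Thursday is the 15th — 1978-06-15.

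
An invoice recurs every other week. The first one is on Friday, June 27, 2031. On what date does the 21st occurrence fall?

April 2, 2032

The 21st occurrence is 20 intervals after the first: 20 × 14 = 280 days after June 27, 2031.
June has 30 days — 3 days to the end of June leaves 277.
July has 31 days (246 left).
August has 31 days (215 left).
September has 30 days (185 left).
October has 31 days (154 left).
November has 30 days (124 left).
December has 31 days (93 left).
January has 31 days (62 left).
February has 29 days (33 left).
March has 31 days (2 left).
2 days into April → April 2, 2032.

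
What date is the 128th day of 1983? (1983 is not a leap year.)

Jan has 31 days (128 − 31 = 97 remain).
Feb has 28 days (97 − 28 = 69 remain).
Mar has 31 days (69 − 31 = 38 remain).
Apr has 30 days (38 − 30 = 8 remain).
8 into May → May 8.

May 8, 1983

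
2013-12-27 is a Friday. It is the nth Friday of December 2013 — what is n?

4th

Day 27 falls in week ⌈27/7⌉ of the month.
Days 1–7 hold the 1st Friday, 8–14 the 2nd, 15–21 the 3rd, 22–28 the 4th, 29–31 the 5th.
27 is in the range for the 4th.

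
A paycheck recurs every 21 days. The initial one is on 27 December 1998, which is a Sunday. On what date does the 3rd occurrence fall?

7 February 1999

The 3rd occurrence is 2 intervals after the first: 2 × 21 = 42 days after 27 December 1998.
December has 31 days — 4 days to the end of December leaves 38.
January has 31 days (7 left).
7 days into February → 7 February 1999.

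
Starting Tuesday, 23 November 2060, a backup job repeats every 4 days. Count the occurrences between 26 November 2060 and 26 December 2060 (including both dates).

Occurrences land 4·i days after 23 November 2060 for i = 0, 1, 2, …
26 November 2060 is 3 days after the start; 3 ÷ 4 = 0 remainder 3; since the remainder is 3, round up to i = 1. First occurrence in the window: #2 on 27 November 2060 (1×4 = 4 days in).
26 December 2060 is 33 days after the start; 33 ÷ 4 = 8 remainder 1. Last occurrence in the window: #9 on 25 December 2060.
Occurrences #2 through #9: 8 in total.

8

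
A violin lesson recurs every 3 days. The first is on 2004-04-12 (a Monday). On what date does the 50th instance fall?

2004-09-06

The 50th occurrence is 49 intervals after the first: 49 × 3 = 147 days after 2004-04-12.
April has 30 days — 18 days to the end of April leaves 129.
May has 31 days (98 left).
June has 30 days (68 left).
July has 31 days (37 left).
August has 31 days (6 left).
6 days into September → 2004-09-06.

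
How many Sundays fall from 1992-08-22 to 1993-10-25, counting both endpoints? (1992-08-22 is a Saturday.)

62

1992-08-22 is a Saturday; the first Sunday on or after it is 1992-08-23 (1 day later).
From 1992-08-23 to 1993-10-25: 130 + 298 = 428 days (rest of 1992, to 1993-10-25 in 1993).
428 ÷ 7 = 61 full weeks with remainder 1, so 61 more Sundays after the first → 62.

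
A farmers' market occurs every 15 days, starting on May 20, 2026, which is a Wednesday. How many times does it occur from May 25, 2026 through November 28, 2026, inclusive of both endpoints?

Occurrences land 15·i days after May 20, 2026 for i = 0, 1, 2, …
May 25, 2026 is 5 days after the start; 5 ÷ 15 = 0 remainder 5; since the remainder is 5, round up to i = 1. First occurrence in the window: #2 on June 4, 2026 (1×15 = 15 days in).
November 28, 2026 is 192 days after the start; 192 ÷ 15 = 12 remainder 12. Last occurrence in the window: #13 on November 16, 2026.
Occurrences #2 through #13: 12 in total.

12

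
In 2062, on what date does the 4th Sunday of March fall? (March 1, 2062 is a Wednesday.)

March 2062 begins on a Wednesday, so the first Sunday is March 5 (4 days later).
The 4th Sunday is 3 weeks later: 5 + 21 = 26.

2062-03-26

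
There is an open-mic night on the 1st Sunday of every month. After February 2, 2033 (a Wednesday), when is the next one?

February 6, 2033

February 2033 starts on a Tuesday, so its 1st Sunday is February 6, 2033 (5 days in).
February 6, 2033 is after February 2, 2033, so that is the next one.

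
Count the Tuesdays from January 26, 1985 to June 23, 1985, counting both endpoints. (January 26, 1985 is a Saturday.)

21

January 26, 1985 is a Saturday; the first Tuesday on or after it is January 29, 1985 (3 days later).
From January 29, 1985 to June 23, 1985: 2 + 28 + 31 + 30 + 31 + 23 = 145 days (rest of January, February, March, April, May, June).
145 ÷ 7 = 20 full weeks with remainder 5, so 20 more Tuesdays after the first → 21.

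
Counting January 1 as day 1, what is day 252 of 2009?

January has 31 days (252 − 31 = 221 remain).
February has 28 days (221 − 28 = 193 remain).
March has 31 days (193 − 31 = 162 remain).
April has 30 days (162 − 30 = 132 remain).
May has 31 days (132 − 31 = 101 remain).
June has 30 days (101 − 30 = 71 remain).
July has 31 days (71 − 31 = 40 remain).
August has 31 days (40 − 31 = 9 remain).
9 into September → September 9.

September 9, 2009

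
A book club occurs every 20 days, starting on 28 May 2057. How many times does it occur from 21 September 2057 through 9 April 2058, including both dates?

10

Occurrences land 20·i days after 28 May 2057 for i = 0, 1, 2, …
21 September 2057 is 116 days after the start; 116 ÷ 20 = 5 remainder 16; since the remainder is 16, round up to i = 6. First occurrence in the window: #7 on 25 September 2057 (6×20 = 120 days in).
9 April 2058 is 316 days after the start; 316 ÷ 20 = 15 remainder 16. Last occurrence in the window: #16 on 24 March 2058.
Occurrences #7 through #16: 10 in total.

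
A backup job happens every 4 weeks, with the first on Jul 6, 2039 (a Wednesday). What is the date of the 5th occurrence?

Oct 26, 2039

The 5th occurrence is 4 intervals after the first: 4 × 28 = 112 days after Jul 6, 2039.
Jul has 31 days — 25 days to the end of Jul leaves 87.
Aug has 31 days (56 left).
Sep has 30 days (26 left).
26 days into Oct → Oct 26, 2039.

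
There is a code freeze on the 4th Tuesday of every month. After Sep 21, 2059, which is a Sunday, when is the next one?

Sep 23, 2059

Sep 2059 starts on a Monday; its first Tuesday is the 2nd, so the 4th Tuesday is the 23rd — Sep 23, 2059.
Sep 23, 2059 is after Sep 21, 2059, so that is the next one.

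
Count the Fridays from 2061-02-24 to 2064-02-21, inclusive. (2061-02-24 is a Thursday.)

156

2061-02-24 is a Thursday; the first Friday on or after it is 2061-02-25 (1 day later).
From 2061-02-25 to 2064-02-21: 309 + 365 + 365 + 52 = 1091 days (rest of 2061, 2062, 2063, to 2064-02-21 in 2064).
1091 ÷ 7 = 155 full weeks with remainder 6, so 155 more Fridays after the first → 156.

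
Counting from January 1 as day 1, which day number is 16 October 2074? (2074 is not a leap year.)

289

Days in months before October: 31 + 28 + 31 + 30 + 31 + 30 + 31 + 31 + 30 = 273.
Plus 16 days into October → day 289.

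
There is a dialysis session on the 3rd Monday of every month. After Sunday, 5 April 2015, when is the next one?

April 2015 starts on a Wednesday; its first Monday is the 6th, so the 3rd Monday is the 20th — 20 April 2015.
20 April 2015 is after 5 April 2015, so that is the next one.

20 April 2015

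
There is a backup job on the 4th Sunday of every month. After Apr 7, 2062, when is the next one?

Apr 23, 2062

Apr 2062 starts on a Saturday; its first Sunday is the 2nd, so the 4th Sunday is the 23rd — Apr 23, 2062.
Apr 23, 2062 is after Apr 7, 2062, so that is the next one.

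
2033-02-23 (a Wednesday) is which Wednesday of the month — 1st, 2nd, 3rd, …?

4th

Day 23 falls in week ⌈23/7⌉ of the month.
Days 1–7 hold the 1st Wednesday, 8–14 the 2nd, 15–21 the 3rd, 22–28 the 4th, 29–31 the 5th.
23 is in the range for the 4th.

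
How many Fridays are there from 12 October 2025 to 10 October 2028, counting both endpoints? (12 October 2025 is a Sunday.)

12 October 2025 is a Sunday; the first Friday on or after it is 17 October 2025 (5 days later).
From 17 October 2025 to 10 October 2028: 75 + 365 + 365 + 284 = 1089 days (rest of 2025, 2026, 2027, to 10 October 2028 in 2028).
1089 ÷ 7 = 155 full weeks with remainder 4, so 155 more Fridays after the first → 156.

156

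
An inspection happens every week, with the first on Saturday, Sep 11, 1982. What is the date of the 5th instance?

Oct 9, 1982

The 5th occurrence is 4 intervals after the first: 4 × 7 = 28 days after Sep 11, 1982.
Sep has 30 days — 19 days to the end of Sep leaves 9.
9 days into Oct → Oct 9, 1982.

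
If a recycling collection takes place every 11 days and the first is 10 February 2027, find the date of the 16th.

25 July 2027

The 16th occurrence is 15 intervals after the first: 15 × 11 = 165 days after 10 February 2027.
February has 28 days — 18 days to the end of February leaves 147.
March has 31 days (116 left).
April has 30 days (86 left).
May has 31 days (55 left).
June has 30 days (25 left).
25 days into July → 25 July 2027.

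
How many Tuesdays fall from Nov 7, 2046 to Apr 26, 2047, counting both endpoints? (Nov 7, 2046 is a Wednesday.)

24

Nov 7, 2046 is a Wednesday; the first Tuesday on or after it is Nov 13, 2046 (6 days later).
From Nov 13, 2046 to Apr 26, 2047: 17 + 31 + 31 + 28 + 31 + 26 = 164 days (rest of Nov, Dec, Jan, Feb, Mar, Apr).
164 ÷ 7 = 23 full weeks with remainder 3, so 23 more Tuesdays after the first → 24.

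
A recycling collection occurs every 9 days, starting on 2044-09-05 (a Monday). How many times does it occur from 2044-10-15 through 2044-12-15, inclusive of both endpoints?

7

Occurrences land 9·i days after 2044-09-05 for i = 0, 1, 2, …
2044-10-15 is 40 days after the start; 40 ÷ 9 = 4 remainder 4; since the remainder is 4, round up to i = 5. First occurrence in the window: #6 on 2044-10-20 (5×9 = 45 days in).
2044-12-15 is 101 days after the start; 101 ÷ 9 = 11 remainder 2. Last occurrence in the window: #12 on 2044-12-13.
Occurrences #6 through #12: 7 in total.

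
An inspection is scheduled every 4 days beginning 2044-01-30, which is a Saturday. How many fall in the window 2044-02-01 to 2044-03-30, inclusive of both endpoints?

Occurrences land 4·i days after 2044-01-30 for i = 0, 1, 2, …
2044-02-01 is 2 days after the start; 2 ÷ 4 = 0 remainder 2; since the remainder is 2, round up to i = 1. First occurrence in the window: #2 on 2044-02-03 (1×4 = 4 days in).
2044-03-30 is 60 days after the start; 60 ÷ 4 = 15 remainder 0. Last occurrence in the window: #16 on 2044-03-30.
Occurrences #2 through #16: 15 in total.

15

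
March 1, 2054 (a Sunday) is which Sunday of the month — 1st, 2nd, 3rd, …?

Day 1 falls in week ⌈1/7⌉ of the month.
Days 1–7 hold the 1st Sunday, 8–14 the 2nd, 15–21 the 3rd, 22–28 the 4th, 29–31 the 5th.
1 is in the range for the 1st.

1st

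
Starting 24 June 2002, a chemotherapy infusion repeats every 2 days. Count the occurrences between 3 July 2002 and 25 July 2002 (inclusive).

Occurrences land 2·i days after 24 June 2002 for i = 0, 1, 2, …
3 July 2002 is 9 days after the start; 9 ÷ 2 = 4 remainder 1; since the remainder is 1, round up to i = 5. First occurrence in the window: #6 on 4 July 2002 (5×2 = 10 days in).
25 July 2002 is 31 days after the start; 31 ÷ 2 = 15 remainder 1. Last occurrence in the window: #16 on 24 July 2002.
Occurrences #6 through #16: 11 in total.

11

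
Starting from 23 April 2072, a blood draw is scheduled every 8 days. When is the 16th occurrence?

The 16th occurrence is 15 intervals after the first: 15 × 8 = 120 days after 23 April 2072.
April has 30 days — 7 days to the end of April leaves 113.
May has 31 days (82 left).
June has 30 days (52 left).
July has 31 days (21 left).
21 days into August → 21 August 2072.

21 August 2072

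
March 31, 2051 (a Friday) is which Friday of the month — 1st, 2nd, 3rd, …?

Day 31 falls in week ⌈31/7⌉ of the month.
Days 1–7 hold the 1st Friday, 8–14 the 2nd, 15–21 the 3rd, 22–28 the 4th, 29–31 the 5th.
31 is in the range for the 5th.

5th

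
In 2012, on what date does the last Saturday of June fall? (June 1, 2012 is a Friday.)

30 June 2012

June 2012 begins on a Friday, so the first Saturday is June 2 (1 day later).
June 2012 has 30 days. Adding weeks: 2, 9, 16, 23, 30 — the last one ≤ 30 is the 30th.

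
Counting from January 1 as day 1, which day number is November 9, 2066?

313

Days in months before November: 31 + 28 + 31 + 30 + 31 + 30 + 31 + 31 + 30 + 31 = 304.
Plus 9 days into November → day 313.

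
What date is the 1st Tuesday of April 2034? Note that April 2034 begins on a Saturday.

April 2034 begins on a Saturday, so the first Tuesday is April 4 (3 days later).

4 April 2034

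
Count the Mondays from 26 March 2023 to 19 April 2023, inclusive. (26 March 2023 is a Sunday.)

26 March 2023 is a Sunday; the first Monday on or after it is 27 March 2023 (1 day later).
From 27 March 2023 to 19 April 2023: 4 + 19 = 23 days (rest of March, April).
23 ÷ 7 = 3 full weeks with remainder 2, so 3 more Mondays after the first → 4.

4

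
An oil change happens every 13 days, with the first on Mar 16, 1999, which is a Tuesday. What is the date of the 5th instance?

May 7, 1999

The 5th occurrence is 4 intervals after the first: 4 × 13 = 52 days after Mar 16, 1999.
Mar has 31 days — 15 days to the end of Mar leaves 37.
Apr has 30 days (7 left).
7 days into May → May 7, 1999.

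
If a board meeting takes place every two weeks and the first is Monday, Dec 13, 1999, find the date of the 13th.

May 29, 2000

The 13th occurrence is 12 intervals after the first: 12 × 14 = 168 days after Dec 13, 1999.
Dec has 31 days — 18 days to the end of Dec leaves 150.
Jan has 31 days (119 left).
Feb has 29 days (90 left).
Mar has 31 days (59 left).
Apr has 30 days (29 left).
29 days into May → May 29, 2000.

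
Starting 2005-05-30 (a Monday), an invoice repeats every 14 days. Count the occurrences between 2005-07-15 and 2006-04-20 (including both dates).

20

Occurrences land 14·i days after 2005-05-30 for i = 0, 1, 2, …
2005-07-15 is 46 days after the start; 46 ÷ 14 = 3 remainder 4; since the remainder is 4, round up to i = 4. First occurrence in the window: #5 on 2005-07-25 (4×14 = 56 days in).
2006-04-20 is 325 days after the start; 325 ÷ 14 = 23 remainder 3. Last occurrence in the window: #24 on 2006-04-17.
Occurrences #5 through #24: 20 in total.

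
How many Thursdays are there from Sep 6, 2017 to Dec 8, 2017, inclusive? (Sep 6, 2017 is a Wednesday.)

14

Sep 6, 2017 is a Wednesday; the first Thursday on or after it is Sep 7, 2017 (1 day later).
From Sep 7, 2017 to Dec 8, 2017: 23 + 31 + 30 + 8 = 92 days (rest of Sep, Oct, Nov, Dec).
92 ÷ 7 = 13 full weeks with remainder 1, so 13 more Thursdays after the first → 14.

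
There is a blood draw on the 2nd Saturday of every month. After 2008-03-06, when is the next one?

March 2008 starts on a Saturday; its first Saturday is the 1st, so the 2nd Saturday is the 8th — 2008-03-08.
2008-03-08 is after 2008-03-06, so that is the next one.

2008-03-08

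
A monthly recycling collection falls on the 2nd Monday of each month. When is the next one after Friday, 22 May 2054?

8 June 2054

May 2054 starts on a Friday; its first Monday is the 4th, so the 2nd Monday is the 11th — 11 May 2054.
That is not after 22 May 2054, so look at June 2054.
June 2054 starts on a Monday; its first Monday is the 1st, so the 2nd Monday is the 8th — 8 June 2054.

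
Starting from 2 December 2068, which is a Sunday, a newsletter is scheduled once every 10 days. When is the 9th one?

20 February 2069

The 9th occurrence is 8 intervals after the first: 8 × 10 = 80 days after 2 December 2068.
December has 31 days — 29 days to the end of December leaves 51.
January has 31 days (20 left).
20 days into February → 20 February 2069.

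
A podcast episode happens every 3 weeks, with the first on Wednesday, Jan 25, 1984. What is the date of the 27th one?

Jul 24, 1985

The 27th occurrence is 26 intervals after the first: 26 × 21 = 546 days after Jan 25, 1984.
Jan has 31 days — 6 days to the end of Jan leaves 540.
From end of Jan to end of 1984 is 335 days (205 left).
Jan has 31 days (174 left).
Feb has 28 days (146 left).
Mar has 31 days (115 left).
Apr has 30 days (85 left).
May has 31 days (54 left).
Jun has 30 days (24 left).
24 days into Jul → Jul 24, 1985.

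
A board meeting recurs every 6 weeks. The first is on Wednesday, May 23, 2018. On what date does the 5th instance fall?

November 7, 2018

The 5th occurrence is 4 intervals after the first: 4 × 42 = 168 days after May 23, 2018.
May has 31 days — 8 days to the end of May leaves 160.
June has 30 days (130 left).
July has 31 days (99 left).
August has 31 days (68 left).
September has 30 days (38 left).
October has 31 days (7 left).
7 days into November → November 7, 2018.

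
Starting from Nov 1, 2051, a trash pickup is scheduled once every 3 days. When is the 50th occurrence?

The 50th occurrence is 49 intervals after the first: 49 × 3 = 147 days after Nov 1, 2051.
Nov has 30 days — 29 days to the end of Nov leaves 118.
Dec has 31 days (87 left).
Jan has 31 days (56 left).
Feb has 29 days (27 left).
27 days into Mar → Mar 27, 2052.

Mar 27, 2052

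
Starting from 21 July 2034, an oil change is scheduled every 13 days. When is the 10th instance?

15 November 2034

The 10th occurrence is 9 intervals after the first: 9 × 13 = 117 days after 21 July 2034.
July has 31 days — 10 days to the end of July leaves 107.
August has 31 days (76 left).
September has 30 days (46 left).
October has 31 days (15 left).
15 days into November → 15 November 2034.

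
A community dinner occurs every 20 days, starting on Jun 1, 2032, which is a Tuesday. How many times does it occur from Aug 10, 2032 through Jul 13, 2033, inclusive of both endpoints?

17

Occurrences land 20·i days after Jun 1, 2032 for i = 0, 1, 2, …
Aug 10, 2032 is 70 days after the start; 70 ÷ 20 = 3 remainder 10; since the remainder is 10, round up to i = 4. First occurrence in the window: #5 on Aug 20, 2032 (4×20 = 80 days in).
Jul 13, 2033 is 407 days after the start; 407 ÷ 20 = 20 remainder 7. Last occurrence in the window: #21 on Jul 6, 2033.
Occurrences #5 through #21: 17 in total.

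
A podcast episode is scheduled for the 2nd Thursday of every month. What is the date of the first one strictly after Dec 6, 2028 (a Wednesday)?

Dec 2028 starts on a Friday; its first Thursday is the 7th, so the 2nd Thursday is the 14th — Dec 14, 2028.
Dec 14, 2028 is after Dec 6, 2028, so that is the next one.

Dec 14, 2028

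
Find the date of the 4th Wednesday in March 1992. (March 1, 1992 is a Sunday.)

1992-03-25

March 1992 begins on a Sunday, so the first Wednesday is March 4 (3 days later).
The 4th Wednesday is 3 weeks later: 4 + 21 = 25.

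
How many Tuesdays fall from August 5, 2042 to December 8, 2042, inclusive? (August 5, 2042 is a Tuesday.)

18

August 5, 2042 is a Tuesday; the first Tuesday on or after it is August 5, 2042.
From August 5, 2042 to December 8, 2042: 26 + 30 + 31 + 30 + 8 = 125 days (rest of August, September, October, November, December).
125 ÷ 7 = 17 full weeks with remainder 6, so 17 more Tuesdays after the first → 18.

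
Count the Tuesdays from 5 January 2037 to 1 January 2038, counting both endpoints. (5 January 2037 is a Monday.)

52

5 January 2037 is a Monday; the first Tuesday on or after it is 6 January 2037 (1 day later).
From 6 January 2037 to 1 January 2038: 359 + 1 = 360 days (rest of 2037, to 1 January 2038 in 2038).
360 ÷ 7 = 51 full weeks with remainder 3, so 51 more Tuesdays after the first → 52.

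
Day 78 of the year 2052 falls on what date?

Mar 18, 2052

Jan has 31 days (78 − 31 = 47 remain).
Feb has 29 days (47 − 29 = 18 remain).
18 into Mar → Mar 18.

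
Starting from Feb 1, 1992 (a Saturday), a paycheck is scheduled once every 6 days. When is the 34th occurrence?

Aug 17, 1992

The 34th occurrence is 33 intervals after the first: 33 × 6 = 198 days after Feb 1, 1992.
Feb has 29 days — 28 days to the end of Feb leaves 170.
Mar has 31 days (139 left).
Apr has 30 days (109 left).
May has 31 days (78 left).
Jun has 30 days (48 left).
Jul has 31 days (17 left).
17 days into Aug → Aug 17, 1992.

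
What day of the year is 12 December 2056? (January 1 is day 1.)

347

Days in months before December: 31 + 29 + 31 + 30 + 31 + 30 + 31 + 31 + 30 + 31 + 30 = 335.
Plus 12 days into December → day 347.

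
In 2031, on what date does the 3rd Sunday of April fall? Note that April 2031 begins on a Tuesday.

20 April 2031

April 2031 begins on a Tuesday, so the first Sunday is April 6 (5 days later).
The 3rd Sunday is 2 weeks later: 6 + 14 = 20.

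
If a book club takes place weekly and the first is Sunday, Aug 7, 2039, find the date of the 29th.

Feb 19, 2040

The 29th occurrence is 28 intervals after the first: 28 × 7 = 196 days after Aug 7, 2039.
Aug has 31 days — 24 days to the end of Aug leaves 172.
Sep has 30 days (142 left).
Oct has 31 days (111 left).
Nov has 30 days (81 left).
Dec has 31 days (50 left).
Jan has 31 days (19 left).
19 days into Feb → Feb 19, 2040.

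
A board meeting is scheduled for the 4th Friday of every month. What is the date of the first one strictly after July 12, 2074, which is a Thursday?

July 2074 starts on a Sunday; its first Friday is the 6th, so the 4th Friday is the 27th — July 27, 2074.
July 27, 2074 is after July 12, 2074, so that is the next one.

July 27, 2074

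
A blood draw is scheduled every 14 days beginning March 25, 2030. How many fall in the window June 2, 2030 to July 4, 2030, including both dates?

3

Occurrences land 14·i days after March 25, 2030 for i = 0, 1, 2, …
June 2, 2030 is 69 days after the start; 69 ÷ 14 = 4 remainder 13; since the remainder is 13, round up to i = 5. First occurrence in the window: #6 on June 3, 2030 (5×14 = 70 days in).
July 4, 2030 is 101 days after the start; 101 ÷ 14 = 7 remainder 3. Last occurrence in the window: #8 on July 1, 2030.
Occurrences #6 through #8: 3 in total.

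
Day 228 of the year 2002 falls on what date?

Aug 16, 2002

Jan has 31 days (228 − 31 = 197 remain).
Feb has 28 days (197 − 28 = 169 remain).
Mar has 31 days (169 − 31 = 138 remain).
Apr has 30 days (138 − 30 = 108 remain).
May has 31 days (108 − 31 = 77 remain).
Jun has 30 days (77 − 30 = 47 remain).
Jul has 31 days (47 − 31 = 16 remain).
16 into Aug → Aug 16.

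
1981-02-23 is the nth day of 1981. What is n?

Days in months before February: 31 = 31.
Plus 23 days into February → day 54.

54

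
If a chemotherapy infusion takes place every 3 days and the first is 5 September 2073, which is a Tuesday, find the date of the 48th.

24 January 2074

The 48th occurrence is 47 intervals after the first: 47 × 3 = 141 days after 5 September 2073.
September has 30 days — 25 days to the end of September leaves 116.
October has 31 days (85 left).
November has 30 days (55 left).
December has 31 days (24 left).
24 days into January → 24 January 2074.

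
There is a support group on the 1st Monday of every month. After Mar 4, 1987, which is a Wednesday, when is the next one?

Mar 1987 starts on a Sunday, so its 1st Monday is Mar 2, 1987 (1 day in).
That is not after Mar 4, 1987, so look at Apr 1987.
Apr 1987 starts on a Wednesday, so its 1st Monday is Apr 6, 1987 (5 days in).

Apr 6, 1987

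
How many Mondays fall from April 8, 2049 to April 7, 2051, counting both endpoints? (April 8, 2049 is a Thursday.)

104

April 8, 2049 is a Thursday; the first Monday on or after it is April 12, 2049 (4 days later).
From April 12, 2049 to April 7, 2051: 263 + 365 + 97 = 725 days (rest of 2049, 2050, to April 7, 2051 in 2051).
725 ÷ 7 = 103 full weeks with remainder 4, so 103 more Mondays after the first → 104.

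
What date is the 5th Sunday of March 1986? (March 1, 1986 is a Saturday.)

March 1986 begins on a Saturday, so the first Sunday is March 2 (1 day later).
The 5th Sunday is 4 weeks later: 2 + 28 = 30.

March 30, 1986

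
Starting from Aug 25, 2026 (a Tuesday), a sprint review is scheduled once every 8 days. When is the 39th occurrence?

The 39th occurrence is 38 intervals after the first: 38 × 8 = 304 days after Aug 25, 2026.
Aug has 31 days — 6 days to the end of Aug leaves 298.
Sep has 30 days (268 left).
Oct has 31 days (237 left).
Nov has 30 days (207 left).
Dec has 31 days (176 left).
Jan has 31 days (145 left).
Feb has 28 days (117 left).
Mar has 31 days (86 left).
Apr has 30 days (56 left).
May has 31 days (25 left).
25 days into Jun → Jun 25, 2027.

Jun 25, 2027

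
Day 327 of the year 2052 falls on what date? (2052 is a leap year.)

January has 31 days (327 − 31 = 296 remain).
February has 29 days (296 − 29 = 267 remain).
March has 31 days (267 − 31 = 236 remain).
April has 30 days (236 − 30 = 206 remain).
May has 31 days (206 − 31 = 175 remain).
June has 30 days (175 − 30 = 145 remain).
July has 31 days (145 − 31 = 114 remain).
August has 31 days (114 − 31 = 83 remain).
September has 30 days (83 − 30 = 53 remain).
October has 31 days (53 − 31 = 22 remain).
22 into November → November 22.

22 November 2052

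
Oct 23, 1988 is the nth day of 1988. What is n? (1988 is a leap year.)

297

Days in months before Oct: 31 + 29 + 31 + 30 + 31 + 30 + 31 + 31 + 30 = 274.
Plus 23 days into Oct → day 297.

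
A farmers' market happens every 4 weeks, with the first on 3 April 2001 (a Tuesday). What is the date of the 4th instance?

26 June 2001

The 4th occurrence is 3 intervals after the first: 3 × 28 = 84 days after 3 April 2001.
April has 30 days — 27 days to the end of April leaves 57.
May has 31 days (26 left).
26 days into June → 26 June 2001.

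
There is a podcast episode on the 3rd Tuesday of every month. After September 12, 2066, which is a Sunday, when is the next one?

September 2066 starts on a Wednesday; its first Tuesday is the 7th, so the 3rd Tuesday is the 21st — September 21, 2066.
September 21, 2066 is after September 12, 2066, so that is the next one.

September 21, 2066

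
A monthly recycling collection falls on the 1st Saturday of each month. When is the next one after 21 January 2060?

January 2060 starts on a Thursday, so its 1st Saturday is 3 January 2060 (2 days in).
That is not after 21 January 2060, so look at February 2060.
February 2060 starts on a Sunday, so its 1st Saturday is 7 February 2060 (6 days in).

7 February 2060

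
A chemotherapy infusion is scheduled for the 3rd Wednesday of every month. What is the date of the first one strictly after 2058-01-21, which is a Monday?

January 2058 starts on a Tuesday; its first Wednesday is the 2nd, so the 3rd Wednesday is the 16th — 2058-01-16.
That is not after 2058-01-21, so look at February 2058.
February 2058 starts on a Friday; its first Wednesday is the 6th, so the 3rd Wednesday is the 20th — 2058-02-20.

2058-02-20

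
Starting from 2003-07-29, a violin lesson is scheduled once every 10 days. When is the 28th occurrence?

2004-04-24

The 28th occurrence is 27 intervals after the first: 27 × 10 = 270 days after 2003-07-29.
July has 31 days — 2 days to the end of July leaves 268.
August has 31 days (237 left).
September has 30 days (207 left).
October has 31 days (176 left).
November has 30 days (146 left).
December has 31 days (115 left).
January has 31 days (84 left).
February has 29 days (55 left).
March has 31 days (24 left).
24 days into April → 2004-04-24.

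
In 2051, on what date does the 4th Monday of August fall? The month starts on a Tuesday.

2051-08-28

August 2051 begins on a Tuesday, so the first Monday is August 7 (6 days later).
The 4th Monday is 3 weeks later: 7 + 21 = 28.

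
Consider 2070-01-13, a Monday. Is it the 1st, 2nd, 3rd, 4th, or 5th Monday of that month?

Day 13 falls in week ⌈13/7⌉ of the month.
Days 1–7 hold the 1st Monday, 8–14 the 2nd, 15–21 the 3rd, 22–28 the 4th, 29–31 the 5th.
13 is in the range for the 2nd.

2nd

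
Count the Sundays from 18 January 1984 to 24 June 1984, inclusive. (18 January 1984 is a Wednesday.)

18 January 1984 is a Wednesday; the first Sunday on or after it is 22 January 1984 (4 days later).
From 22 January 1984 to 24 June 1984: 9 + 29 + 31 + 30 + 31 + 24 = 154 days (rest of January, February, March, April, May, June).
154 ÷ 7 = 22 full weeks with remainder 0, so 22 more Sundays after the first → 23.

23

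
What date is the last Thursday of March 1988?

March 1988 begins on a Tuesday, so the first Thursday is March 3 (2 days later).
March 1988 has 31 days. Adding weeks: 3, 10, 17, 24, 31 — the last one ≤ 31 is the 31st.

March 31, 1988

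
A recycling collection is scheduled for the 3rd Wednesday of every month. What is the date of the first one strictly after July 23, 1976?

July 1976 starts on a Thursday; its first Wednesday is the 7th, so the 3rd Wednesday is the 21st — July 21, 1976.
That is not after July 23, 1976, so look at August 1976.
August 1976 starts on a Sunday; its first Wednesday is the 4th, so the 3rd Wednesday is the 18th — August 18, 1976.

August 18, 1976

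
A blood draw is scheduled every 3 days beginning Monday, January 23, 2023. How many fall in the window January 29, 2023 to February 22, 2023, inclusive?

Occurrences land 3·i days after January 23, 2023 for i = 0, 1, 2, …
January 29, 2023 is 6 days after the start; 6 ÷ 3 = 2 remainder 0. First occurrence in the window: #3 on January 29, 2023 (2×3 = 6 days in).
February 22, 2023 is 30 days after the start; 30 ÷ 3 = 10 remainder 0. Last occurrence in the window: #11 on February 22, 2023.
Occurrences #3 through #11: 9 in total.

9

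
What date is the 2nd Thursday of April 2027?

2027-04-08

The first Thursday of April 2027 is April 1.
The 2nd Thursday is 1 weeks later: 1 + 7 = 8.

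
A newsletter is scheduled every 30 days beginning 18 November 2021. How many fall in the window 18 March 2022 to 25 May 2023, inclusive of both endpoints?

15

Occurrences land 30·i days after 18 November 2021 for i = 0, 1, 2, …
18 March 2022 is 120 days after the start; 120 ÷ 30 = 4 remainder 0. First occurrence in the window: #5 on 18 March 2022 (4×30 = 120 days in).
25 May 2023 is 553 days after the start; 553 ÷ 30 = 18 remainder 13. Last occurrence in the window: #19 on 12 May 2023.
Occurrences #5 through #19: 15 in total.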